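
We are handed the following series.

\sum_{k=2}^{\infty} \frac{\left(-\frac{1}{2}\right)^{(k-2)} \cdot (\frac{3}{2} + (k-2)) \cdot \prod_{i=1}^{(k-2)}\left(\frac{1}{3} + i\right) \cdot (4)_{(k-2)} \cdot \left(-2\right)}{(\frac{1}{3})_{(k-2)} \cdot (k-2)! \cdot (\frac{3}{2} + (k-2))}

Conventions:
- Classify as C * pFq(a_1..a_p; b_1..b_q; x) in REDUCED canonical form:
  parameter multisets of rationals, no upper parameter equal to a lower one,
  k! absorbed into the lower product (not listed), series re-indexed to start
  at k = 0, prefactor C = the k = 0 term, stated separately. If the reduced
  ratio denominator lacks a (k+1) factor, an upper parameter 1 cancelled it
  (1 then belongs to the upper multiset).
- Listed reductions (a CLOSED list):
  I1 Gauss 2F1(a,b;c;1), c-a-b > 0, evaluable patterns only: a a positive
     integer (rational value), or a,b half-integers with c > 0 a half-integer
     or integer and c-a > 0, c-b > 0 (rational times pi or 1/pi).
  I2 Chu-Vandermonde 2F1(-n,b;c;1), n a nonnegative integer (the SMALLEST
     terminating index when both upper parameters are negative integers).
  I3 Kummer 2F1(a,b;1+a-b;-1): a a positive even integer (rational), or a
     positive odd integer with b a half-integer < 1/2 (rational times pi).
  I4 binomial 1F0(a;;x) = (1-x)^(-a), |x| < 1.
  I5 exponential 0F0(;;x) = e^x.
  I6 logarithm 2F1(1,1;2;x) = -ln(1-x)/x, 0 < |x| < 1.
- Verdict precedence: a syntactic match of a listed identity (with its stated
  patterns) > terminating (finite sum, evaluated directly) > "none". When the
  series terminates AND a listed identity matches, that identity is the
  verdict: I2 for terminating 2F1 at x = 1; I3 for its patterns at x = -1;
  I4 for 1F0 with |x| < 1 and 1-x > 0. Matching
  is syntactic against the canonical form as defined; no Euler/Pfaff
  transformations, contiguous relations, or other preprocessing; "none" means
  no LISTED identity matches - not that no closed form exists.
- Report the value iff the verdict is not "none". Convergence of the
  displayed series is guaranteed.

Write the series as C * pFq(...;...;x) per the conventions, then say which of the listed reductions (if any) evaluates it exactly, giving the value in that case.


Reduced: x = -\frac{1}{2}, 2F1, upper = {\frac{4}{3}, 4}, lower = {\frac{1}{3}}, C = -2. Verdict: none. No listed pattern accepts 2F1(\frac{4}{3}, 4; \frac{1}{3}; -\frac{1}{2}).

Key step: x = -\frac{1}{2} and the factor k + 3/2 cancels (top and bottom), leaving C = -2, x = -1/2.
Term ratio: r(k) = -\frac{1}{2} * (k+\frac{4}{3}) (k+4) / [(k+\frac{1}{3}) (k+1)] - rational in k. x = -\frac{1}{2}; t_0 = -2; negate the roots.


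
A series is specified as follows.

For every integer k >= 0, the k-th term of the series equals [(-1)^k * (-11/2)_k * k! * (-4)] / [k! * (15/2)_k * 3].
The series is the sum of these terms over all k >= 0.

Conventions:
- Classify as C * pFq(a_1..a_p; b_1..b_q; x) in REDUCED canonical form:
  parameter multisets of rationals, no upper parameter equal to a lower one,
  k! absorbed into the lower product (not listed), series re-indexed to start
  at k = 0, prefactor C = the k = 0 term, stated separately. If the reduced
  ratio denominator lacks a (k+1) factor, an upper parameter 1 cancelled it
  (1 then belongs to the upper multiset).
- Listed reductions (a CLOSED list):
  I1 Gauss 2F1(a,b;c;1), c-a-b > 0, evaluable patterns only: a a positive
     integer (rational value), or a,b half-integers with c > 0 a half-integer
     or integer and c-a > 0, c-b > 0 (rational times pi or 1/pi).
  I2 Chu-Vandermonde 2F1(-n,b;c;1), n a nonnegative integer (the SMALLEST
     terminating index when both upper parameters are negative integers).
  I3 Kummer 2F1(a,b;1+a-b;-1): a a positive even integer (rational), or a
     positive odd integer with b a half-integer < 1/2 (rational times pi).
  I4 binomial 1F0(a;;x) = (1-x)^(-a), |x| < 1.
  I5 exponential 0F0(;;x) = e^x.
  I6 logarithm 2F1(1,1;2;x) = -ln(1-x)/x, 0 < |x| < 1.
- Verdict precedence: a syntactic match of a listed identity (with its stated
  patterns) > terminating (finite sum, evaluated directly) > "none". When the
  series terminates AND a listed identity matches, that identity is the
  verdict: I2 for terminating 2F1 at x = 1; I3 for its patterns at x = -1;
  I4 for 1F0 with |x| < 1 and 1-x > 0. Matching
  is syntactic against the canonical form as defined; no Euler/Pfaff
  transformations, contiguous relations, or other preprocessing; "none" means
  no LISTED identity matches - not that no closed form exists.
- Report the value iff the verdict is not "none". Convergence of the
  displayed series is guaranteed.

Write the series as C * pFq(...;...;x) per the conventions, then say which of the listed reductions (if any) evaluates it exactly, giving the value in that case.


Reduced: x = -1, 2F1, upper = {-11/2, 1}, lower = {15/2}, C = -4/3. Verdict: this is Kummer (I3) (x = -1; c = 15/2 equals 1+a-b for upper {-11/2, 1}: listed pattern). Its exact value is (-1001/1024) * pi.

Structural cue: x = (-1) and the factorial ratio (C = -4/3, x = -1) (k+a-1)!/(a-1)! is a rising factorial (a)_k.
Adjacent-term ratio: r(k) = (-1) * (k-11/2) (k+1) / [(k+15/2) (k+1)] ; factor over Q: parameters, x = (-1), and C = -4/3.


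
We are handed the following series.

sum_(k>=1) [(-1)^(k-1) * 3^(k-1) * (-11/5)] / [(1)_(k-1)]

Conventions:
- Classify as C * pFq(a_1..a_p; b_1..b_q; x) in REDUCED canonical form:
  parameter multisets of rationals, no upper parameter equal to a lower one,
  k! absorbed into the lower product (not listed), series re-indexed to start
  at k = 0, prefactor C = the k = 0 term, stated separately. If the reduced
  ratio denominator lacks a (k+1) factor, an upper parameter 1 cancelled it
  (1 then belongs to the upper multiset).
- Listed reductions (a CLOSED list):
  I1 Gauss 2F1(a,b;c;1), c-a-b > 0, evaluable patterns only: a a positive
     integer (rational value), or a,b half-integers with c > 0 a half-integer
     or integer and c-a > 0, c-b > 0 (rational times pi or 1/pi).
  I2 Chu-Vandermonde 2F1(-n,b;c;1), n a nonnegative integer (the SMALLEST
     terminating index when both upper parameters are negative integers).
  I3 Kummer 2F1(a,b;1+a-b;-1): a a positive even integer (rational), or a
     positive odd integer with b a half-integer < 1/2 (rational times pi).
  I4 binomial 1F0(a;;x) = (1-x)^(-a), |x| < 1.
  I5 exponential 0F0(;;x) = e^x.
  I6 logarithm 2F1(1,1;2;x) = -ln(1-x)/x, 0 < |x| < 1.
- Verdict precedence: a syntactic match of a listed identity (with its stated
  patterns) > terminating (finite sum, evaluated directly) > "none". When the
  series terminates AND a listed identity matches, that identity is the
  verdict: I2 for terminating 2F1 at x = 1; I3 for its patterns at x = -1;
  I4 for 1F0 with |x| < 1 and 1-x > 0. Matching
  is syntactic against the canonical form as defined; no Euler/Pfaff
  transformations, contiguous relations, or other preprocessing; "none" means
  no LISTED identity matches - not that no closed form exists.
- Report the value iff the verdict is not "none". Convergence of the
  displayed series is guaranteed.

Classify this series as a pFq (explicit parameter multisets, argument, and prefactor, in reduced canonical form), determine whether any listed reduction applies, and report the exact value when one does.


This is -11/5 * 0F0(-; -; -3) in reduced canonical form. Verdict: the I5 exponential reduction applies (the 0F0 exponential series at x = -3). Exact value: (-11/5) * e^(-3).

First insight: from the first term -11/5: (1)_k (C = -11/5) is k! itself.
Ratio: r(k) = (-3) * 1 / [(k+1)] - rational; roots negated = parameters, x = (-3), C = -11/5.


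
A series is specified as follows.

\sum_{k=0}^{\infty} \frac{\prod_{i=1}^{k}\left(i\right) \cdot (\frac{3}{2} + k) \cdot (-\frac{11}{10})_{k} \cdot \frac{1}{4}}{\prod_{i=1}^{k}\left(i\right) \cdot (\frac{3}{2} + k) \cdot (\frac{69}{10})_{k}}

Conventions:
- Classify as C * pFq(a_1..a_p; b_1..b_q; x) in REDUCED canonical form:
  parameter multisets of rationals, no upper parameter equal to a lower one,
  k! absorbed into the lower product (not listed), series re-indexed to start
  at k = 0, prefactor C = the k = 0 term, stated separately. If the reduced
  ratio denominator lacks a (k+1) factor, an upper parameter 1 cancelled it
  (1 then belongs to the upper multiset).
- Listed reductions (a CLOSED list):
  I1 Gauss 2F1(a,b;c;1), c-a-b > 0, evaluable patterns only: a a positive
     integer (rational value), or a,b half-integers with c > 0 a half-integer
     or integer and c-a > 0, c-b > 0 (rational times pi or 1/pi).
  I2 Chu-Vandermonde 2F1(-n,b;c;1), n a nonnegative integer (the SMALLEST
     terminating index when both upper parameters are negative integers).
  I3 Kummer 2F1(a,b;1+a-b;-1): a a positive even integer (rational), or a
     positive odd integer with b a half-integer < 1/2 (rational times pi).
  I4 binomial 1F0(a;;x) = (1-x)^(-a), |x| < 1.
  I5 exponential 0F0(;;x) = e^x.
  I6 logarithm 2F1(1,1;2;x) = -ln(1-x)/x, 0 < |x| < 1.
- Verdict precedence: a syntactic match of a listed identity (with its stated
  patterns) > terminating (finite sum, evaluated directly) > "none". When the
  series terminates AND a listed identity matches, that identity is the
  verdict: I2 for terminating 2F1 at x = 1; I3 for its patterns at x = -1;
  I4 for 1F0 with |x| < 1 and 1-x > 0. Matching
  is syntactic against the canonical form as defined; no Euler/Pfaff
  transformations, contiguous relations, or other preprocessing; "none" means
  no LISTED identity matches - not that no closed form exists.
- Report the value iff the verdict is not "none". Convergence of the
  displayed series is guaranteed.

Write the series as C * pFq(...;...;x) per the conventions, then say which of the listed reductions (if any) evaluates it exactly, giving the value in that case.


With C = \frac{1}{4}: the canonical form is 2F1(-\frac{11}{10}, 1; \frac{69}{10}; 1). Verdict: this is Gauss (I1, integer-parameter pattern) (x = 1: the Gamma ratio telescopes since c-a-b = 7 > 0 and a = 1 in Z>0). Its exact value is \frac{59}{280}.

First insight: t_0 being \frac{1}{4}, the product of the first k integers (C = 1/4, x = 1) is k!.
Step ratio: r(k) = 1 * (k-\frac{11}{10}) (k+1) / [(k+\frac{69}{10}) (k+1)] - rational; roots negated = parameters, x = 1, C = \frac{1}{4}.


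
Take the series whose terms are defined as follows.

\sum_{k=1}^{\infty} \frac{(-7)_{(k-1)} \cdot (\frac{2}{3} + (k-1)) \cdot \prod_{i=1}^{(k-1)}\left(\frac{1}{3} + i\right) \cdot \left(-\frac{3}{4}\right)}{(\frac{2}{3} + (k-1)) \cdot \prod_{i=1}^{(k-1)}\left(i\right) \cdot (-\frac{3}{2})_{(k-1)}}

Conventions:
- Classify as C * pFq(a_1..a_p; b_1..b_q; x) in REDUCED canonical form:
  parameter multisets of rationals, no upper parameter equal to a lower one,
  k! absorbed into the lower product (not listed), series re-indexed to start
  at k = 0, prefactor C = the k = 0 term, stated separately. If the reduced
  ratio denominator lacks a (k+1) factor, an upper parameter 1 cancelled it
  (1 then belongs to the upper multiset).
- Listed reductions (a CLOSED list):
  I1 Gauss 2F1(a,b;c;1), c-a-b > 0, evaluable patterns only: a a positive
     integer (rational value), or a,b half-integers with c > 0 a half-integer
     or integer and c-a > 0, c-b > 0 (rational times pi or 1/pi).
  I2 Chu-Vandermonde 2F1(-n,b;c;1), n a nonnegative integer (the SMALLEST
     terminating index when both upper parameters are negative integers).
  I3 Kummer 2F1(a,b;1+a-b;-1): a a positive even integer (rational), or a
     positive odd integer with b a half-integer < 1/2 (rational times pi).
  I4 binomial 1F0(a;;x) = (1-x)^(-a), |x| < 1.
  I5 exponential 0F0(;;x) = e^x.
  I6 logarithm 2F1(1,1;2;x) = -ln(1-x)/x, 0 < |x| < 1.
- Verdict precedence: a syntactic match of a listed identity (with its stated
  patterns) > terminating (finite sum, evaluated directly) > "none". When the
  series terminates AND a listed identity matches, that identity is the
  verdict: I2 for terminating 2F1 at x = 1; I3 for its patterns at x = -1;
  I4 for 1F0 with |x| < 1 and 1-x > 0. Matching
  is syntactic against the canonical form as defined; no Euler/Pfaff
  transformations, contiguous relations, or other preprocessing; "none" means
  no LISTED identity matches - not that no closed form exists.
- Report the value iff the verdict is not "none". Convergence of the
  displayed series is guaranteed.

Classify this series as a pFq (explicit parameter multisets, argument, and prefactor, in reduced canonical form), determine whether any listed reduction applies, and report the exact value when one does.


Classification (C = -\frac{3}{4}): 2F1 with upper {-7, \frac{4}{3}}, lower {-\frac{3}{2}}, argument x = 1. Verdict: the Chu-Vandermonde identity I2 applies (terminating 2F1 at x = 1 with n = 7, b = 4/3, c = -\frac{3}{2}). Exact value: \frac{46189}{236196}.

The tell: t_0 being -\frac{3}{4}, the running product (prefactor -3/4) telescopes to a rising factorial.
Step ratio: r(k) = 1 * (k-7) (k+\frac{4}{3}) / [(k-\frac{3}{2}) (k+1)] ; factor over Q: parameters, x = 1, and C = -\frac{3}{4}.


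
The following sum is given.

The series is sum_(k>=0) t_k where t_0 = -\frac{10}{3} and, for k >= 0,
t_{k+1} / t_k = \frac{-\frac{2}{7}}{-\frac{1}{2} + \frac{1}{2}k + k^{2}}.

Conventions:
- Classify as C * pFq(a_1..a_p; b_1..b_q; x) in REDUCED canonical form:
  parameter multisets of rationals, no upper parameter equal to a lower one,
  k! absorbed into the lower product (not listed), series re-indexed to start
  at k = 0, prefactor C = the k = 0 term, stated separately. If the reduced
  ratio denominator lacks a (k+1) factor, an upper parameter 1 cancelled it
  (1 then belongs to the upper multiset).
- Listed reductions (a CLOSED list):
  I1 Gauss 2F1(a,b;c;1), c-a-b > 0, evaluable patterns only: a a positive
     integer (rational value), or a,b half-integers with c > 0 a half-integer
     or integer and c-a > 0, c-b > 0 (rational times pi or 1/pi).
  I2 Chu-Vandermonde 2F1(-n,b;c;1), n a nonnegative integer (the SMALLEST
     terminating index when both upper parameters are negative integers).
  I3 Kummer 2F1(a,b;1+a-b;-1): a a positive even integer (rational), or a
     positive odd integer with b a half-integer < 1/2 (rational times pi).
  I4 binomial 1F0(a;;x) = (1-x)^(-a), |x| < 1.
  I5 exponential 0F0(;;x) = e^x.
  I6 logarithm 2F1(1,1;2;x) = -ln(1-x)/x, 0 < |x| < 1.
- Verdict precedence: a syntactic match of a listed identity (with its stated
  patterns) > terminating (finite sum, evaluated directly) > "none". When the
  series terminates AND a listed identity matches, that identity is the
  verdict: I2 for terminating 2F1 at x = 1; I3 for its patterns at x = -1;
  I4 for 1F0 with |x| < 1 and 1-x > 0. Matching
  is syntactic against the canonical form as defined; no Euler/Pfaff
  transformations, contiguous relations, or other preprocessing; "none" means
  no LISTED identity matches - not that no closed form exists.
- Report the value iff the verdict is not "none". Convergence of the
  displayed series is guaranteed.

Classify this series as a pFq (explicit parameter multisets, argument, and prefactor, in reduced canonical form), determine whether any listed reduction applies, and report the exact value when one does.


First insight: with t_0 = -\frac{10}{3}, the expanded ratio factors over Q; prefactor -10/3, roots give parameters.
Consecutive-term ratio: r(k) = -\frac{2}{7} * 1 / [(k-\frac{1}{2}) (k+1)] - poly over poly, x = -\frac{2}{7} from leading terms; C = -\frac{10}{3} at k = 0.

Reduced: x = -\frac{2}{7}, 0F1, upper = {-}, lower = {-\frac{1}{2}}, C = -\frac{10}{3}. Verdict: none. No listed pattern accepts 0F1(-; -\frac{1}{2}; -\frac{2}{7}).


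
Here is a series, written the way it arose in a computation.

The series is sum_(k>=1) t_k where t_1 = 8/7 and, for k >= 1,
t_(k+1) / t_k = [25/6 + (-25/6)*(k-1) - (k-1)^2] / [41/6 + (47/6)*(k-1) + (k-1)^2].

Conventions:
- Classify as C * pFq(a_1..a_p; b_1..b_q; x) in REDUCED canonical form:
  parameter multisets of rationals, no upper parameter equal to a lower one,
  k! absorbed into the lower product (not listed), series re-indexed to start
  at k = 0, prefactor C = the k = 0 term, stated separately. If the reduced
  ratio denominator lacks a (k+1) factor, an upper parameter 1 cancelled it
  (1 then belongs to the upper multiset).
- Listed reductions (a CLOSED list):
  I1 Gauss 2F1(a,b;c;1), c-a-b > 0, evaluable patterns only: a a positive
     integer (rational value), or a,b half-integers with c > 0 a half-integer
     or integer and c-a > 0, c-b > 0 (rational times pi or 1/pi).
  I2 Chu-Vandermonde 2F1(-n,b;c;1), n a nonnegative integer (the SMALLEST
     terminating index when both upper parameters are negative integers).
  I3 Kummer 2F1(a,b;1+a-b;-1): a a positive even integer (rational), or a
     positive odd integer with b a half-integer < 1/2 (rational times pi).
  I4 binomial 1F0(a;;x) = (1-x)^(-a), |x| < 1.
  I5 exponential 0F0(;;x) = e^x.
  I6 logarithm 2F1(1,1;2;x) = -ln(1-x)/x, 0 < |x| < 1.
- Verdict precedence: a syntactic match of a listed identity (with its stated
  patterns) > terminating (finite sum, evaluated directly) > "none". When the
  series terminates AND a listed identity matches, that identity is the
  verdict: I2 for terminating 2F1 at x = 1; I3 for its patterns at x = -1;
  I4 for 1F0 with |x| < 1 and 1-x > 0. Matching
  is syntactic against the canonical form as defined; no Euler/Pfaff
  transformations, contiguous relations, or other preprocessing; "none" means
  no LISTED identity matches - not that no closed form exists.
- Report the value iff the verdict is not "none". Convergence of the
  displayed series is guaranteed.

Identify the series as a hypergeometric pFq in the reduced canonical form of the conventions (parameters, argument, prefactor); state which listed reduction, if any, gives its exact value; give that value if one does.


With C = 8/7: the canonical form is 2F1(-5/6, 5; 41/6; -1). Verdict: none here - no I1-I6 shape fits x = -1 with lower {41/6}.

Key step: from the first term 8/7: roots of the ratio polynomials (C = 8/7) are the negated parameters.
Adjacent-term ratio: r(k) = (-1) * (k-5/6) (k+5) / [(k+41/6) (k+1)] - rational in k, leading ratio (-1); with t_0 = 8/7, classification follows.


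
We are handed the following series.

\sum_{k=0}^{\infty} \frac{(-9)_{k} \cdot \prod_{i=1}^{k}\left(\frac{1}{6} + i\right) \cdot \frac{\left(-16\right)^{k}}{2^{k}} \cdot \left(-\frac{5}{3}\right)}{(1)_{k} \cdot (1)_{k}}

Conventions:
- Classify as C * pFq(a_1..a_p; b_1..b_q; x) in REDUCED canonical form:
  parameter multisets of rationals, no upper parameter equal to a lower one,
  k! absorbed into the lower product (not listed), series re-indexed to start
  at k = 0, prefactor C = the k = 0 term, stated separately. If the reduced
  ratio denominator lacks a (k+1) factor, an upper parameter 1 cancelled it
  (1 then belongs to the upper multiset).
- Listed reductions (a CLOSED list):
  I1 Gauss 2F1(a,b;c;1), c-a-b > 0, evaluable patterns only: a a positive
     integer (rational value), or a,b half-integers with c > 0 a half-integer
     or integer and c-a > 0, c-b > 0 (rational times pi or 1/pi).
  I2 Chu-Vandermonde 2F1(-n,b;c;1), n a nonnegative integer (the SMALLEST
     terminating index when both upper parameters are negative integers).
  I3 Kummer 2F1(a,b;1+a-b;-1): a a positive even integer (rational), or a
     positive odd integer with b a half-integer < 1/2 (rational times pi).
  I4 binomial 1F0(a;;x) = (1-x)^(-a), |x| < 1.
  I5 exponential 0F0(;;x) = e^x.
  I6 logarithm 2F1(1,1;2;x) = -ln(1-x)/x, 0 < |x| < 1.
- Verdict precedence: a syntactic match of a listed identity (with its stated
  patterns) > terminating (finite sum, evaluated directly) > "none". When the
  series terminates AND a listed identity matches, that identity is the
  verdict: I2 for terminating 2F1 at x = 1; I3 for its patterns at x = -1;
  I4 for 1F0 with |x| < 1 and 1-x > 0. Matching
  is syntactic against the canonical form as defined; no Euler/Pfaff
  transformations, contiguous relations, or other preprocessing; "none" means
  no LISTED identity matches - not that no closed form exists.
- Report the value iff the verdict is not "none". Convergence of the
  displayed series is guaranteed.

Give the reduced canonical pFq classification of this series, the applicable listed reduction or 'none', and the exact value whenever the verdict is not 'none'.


Prefactor -\frac{5}{3}, argument -8: 2F1 with upper {-9, \frac{7}{6}} over lower {1}. Verdict: terminating - the sum ends at index 9 because -9 is a negative integer; exact evaluation follows. Sum: -\frac{4759597250574635}{4782969}.

First insight: from the first term -\frac{5}{3}: the running product (C = -5/3) telescopes to a rising factorial.
Consecutive-term ratio: r(k) = -8 * (k-9) (k+\frac{7}{6}) / [(k+1) (k+1)] - rational in k. x = -8; t_0 = -\frac{5}{3}; negate the roots.


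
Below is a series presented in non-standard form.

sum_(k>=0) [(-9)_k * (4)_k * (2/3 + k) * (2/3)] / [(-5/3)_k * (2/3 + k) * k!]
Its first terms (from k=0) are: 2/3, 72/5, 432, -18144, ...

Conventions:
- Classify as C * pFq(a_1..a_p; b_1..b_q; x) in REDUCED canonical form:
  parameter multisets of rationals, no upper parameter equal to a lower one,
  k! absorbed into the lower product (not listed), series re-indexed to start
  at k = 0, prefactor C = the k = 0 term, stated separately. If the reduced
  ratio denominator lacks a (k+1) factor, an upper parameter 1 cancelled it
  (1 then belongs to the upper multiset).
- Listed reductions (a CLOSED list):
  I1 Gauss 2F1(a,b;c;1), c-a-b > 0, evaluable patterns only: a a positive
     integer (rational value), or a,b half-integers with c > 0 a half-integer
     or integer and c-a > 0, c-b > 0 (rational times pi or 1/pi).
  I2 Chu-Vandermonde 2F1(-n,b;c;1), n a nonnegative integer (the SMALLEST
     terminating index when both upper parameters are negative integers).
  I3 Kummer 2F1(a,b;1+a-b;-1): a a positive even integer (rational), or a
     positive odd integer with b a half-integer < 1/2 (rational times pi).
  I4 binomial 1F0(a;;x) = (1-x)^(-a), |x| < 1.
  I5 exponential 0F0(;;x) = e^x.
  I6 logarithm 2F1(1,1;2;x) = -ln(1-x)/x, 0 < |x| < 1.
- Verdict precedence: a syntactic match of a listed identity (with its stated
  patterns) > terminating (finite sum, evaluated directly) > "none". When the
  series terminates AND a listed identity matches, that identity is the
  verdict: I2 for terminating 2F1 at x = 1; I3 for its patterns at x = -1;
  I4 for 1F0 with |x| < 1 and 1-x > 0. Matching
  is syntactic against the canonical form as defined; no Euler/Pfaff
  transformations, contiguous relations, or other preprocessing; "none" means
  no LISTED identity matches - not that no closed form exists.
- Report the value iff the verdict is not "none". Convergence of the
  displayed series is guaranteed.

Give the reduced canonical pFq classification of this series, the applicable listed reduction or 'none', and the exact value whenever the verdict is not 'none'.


The tell: with t_0 = 2/3, striking the common factor k + 2/3 reduces the term (C = 2/3).
Step ratio: r(k) = 1 * (k-9) (k+4) / [(k-5/3) (k+1)] ; factor over Q: parameters, x = 1, and C = 2/3.

The series (x = 1) is 2F1: upper {-9, 4}, lower {-5/3}, prefactor 2/3. Verdict: this is Chu-Vandermonde (I2) (terminating 2F1 at x = 1 with n = 9, b = 4, c = -5/3). Sum: 1309/3705.


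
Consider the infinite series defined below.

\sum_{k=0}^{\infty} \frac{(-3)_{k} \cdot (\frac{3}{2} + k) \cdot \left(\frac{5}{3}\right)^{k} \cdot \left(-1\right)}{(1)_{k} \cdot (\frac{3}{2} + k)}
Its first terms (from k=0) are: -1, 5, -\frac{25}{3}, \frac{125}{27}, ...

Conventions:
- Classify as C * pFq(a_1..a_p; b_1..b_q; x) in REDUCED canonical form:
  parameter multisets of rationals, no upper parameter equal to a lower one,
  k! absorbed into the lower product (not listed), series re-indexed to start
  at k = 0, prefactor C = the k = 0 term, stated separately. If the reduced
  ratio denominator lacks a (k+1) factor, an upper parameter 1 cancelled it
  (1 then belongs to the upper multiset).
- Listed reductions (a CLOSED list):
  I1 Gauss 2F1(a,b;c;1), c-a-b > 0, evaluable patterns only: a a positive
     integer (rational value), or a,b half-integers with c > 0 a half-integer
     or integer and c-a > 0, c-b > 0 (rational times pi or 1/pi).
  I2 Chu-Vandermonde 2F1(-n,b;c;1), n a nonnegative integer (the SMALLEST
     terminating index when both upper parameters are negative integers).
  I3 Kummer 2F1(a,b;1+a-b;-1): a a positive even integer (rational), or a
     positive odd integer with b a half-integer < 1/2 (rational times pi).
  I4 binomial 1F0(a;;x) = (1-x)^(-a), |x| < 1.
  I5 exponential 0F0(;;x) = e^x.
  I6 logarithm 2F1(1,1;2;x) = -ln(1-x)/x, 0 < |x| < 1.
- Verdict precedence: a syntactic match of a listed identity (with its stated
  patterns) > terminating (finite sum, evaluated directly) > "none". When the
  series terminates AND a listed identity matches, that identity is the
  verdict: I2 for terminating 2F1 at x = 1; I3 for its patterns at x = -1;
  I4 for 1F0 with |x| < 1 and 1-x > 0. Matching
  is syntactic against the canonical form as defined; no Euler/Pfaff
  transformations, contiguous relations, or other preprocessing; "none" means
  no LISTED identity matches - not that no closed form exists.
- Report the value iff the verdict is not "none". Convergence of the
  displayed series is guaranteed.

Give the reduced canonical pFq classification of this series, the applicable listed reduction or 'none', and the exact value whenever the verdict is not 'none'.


The series (x = \frac{5}{3}) is 1F0: upper {-3}, lower {-}, prefactor -1. Verdict: terminating - no listed pattern fits, but -3 in the upper list cuts the series at k = 3; direct evaluation. Exact value: \frac{8}{27}.

Key observation: t_0 = -1 here, and (1)_k (C = -1, x = 5/3) is k! itself.
Step ratio: r(k) = \frac{5}{3} * (k-3) / [(k+1)] - rational in k. x = \frac{5}{3}; t_0 = -1; negate the roots.


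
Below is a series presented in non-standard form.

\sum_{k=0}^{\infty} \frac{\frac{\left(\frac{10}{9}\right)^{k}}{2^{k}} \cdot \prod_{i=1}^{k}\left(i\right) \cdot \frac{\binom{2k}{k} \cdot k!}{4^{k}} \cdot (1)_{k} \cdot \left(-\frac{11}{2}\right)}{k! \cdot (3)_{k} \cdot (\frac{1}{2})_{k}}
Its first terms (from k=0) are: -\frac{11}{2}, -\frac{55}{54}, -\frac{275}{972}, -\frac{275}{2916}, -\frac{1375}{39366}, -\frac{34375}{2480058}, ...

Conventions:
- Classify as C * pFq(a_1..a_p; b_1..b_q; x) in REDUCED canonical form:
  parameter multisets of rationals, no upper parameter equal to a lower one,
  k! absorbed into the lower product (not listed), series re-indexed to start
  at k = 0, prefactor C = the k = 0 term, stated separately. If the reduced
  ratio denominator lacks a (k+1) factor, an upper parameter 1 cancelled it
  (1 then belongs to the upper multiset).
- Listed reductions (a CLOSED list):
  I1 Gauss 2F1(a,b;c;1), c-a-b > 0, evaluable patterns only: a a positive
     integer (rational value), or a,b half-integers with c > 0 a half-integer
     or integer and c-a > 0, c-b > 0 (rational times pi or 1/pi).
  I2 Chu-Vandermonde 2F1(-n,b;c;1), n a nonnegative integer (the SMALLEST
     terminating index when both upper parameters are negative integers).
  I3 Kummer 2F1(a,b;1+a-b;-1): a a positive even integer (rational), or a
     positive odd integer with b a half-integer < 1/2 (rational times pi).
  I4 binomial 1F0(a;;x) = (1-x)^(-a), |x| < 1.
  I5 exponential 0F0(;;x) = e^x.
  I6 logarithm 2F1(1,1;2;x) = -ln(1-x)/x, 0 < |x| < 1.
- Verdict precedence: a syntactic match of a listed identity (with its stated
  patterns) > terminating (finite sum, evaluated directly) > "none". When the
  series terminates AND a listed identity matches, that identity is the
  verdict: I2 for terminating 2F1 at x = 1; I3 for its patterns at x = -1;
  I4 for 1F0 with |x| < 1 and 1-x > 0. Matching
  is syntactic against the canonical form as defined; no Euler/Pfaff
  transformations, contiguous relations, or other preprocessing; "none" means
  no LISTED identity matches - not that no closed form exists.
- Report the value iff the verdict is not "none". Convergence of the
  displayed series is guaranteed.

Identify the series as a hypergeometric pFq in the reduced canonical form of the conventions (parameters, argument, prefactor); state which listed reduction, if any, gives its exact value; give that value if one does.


First insight: x = \frac{5}{9} and the parameter 1/2 appears in both the upper and lower lists and cancels.
Consecutive-term ratio: r(k) = \frac{5}{9} * (k+1) (k+1) / [(k+3) (k+1)] - rational; roots negated = parameters, x = \frac{5}{9}, C = -\frac{11}{2}.

x = \frac{5}{9} here; the reduced form reads 2F1, upper {1, 1}, lower {3}, C = -\frac{11}{2}. Verdict: no listed reduction: x = \frac{5}{9} and upper {1, 1} fail every I1-I6 pattern.


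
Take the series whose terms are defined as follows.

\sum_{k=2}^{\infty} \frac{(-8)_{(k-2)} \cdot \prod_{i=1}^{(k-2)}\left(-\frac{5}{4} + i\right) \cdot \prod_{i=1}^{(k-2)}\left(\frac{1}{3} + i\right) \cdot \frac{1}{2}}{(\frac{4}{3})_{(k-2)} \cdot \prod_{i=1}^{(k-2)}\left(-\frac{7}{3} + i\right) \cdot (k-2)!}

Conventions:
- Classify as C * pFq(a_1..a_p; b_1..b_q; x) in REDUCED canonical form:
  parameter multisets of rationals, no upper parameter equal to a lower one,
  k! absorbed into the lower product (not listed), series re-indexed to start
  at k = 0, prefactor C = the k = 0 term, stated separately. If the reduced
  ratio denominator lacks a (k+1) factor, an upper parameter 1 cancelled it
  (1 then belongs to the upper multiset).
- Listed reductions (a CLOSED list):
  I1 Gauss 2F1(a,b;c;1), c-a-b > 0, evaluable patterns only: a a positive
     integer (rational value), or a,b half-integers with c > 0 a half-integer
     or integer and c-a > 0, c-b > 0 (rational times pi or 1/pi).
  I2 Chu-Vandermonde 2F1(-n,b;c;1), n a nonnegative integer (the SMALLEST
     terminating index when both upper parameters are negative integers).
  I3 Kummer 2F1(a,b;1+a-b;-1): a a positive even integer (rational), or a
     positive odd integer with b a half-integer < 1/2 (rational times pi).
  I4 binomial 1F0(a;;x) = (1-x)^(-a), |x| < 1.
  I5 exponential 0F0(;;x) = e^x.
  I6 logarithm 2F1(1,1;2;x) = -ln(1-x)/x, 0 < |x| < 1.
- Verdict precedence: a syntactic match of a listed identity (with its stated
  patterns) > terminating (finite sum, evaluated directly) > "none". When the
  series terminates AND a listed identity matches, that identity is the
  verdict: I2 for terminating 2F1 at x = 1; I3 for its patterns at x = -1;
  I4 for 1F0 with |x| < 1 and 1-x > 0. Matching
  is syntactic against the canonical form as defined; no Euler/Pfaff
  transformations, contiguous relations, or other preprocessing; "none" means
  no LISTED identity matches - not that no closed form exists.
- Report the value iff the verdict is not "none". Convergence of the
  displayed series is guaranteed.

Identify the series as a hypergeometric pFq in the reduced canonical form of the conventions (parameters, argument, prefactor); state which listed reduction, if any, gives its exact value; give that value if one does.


Canonical form: C = \frac{1}{2} times 2F1 with upper {-8, -\frac{1}{4}}, lower {-\frac{4}{3}}, x = 1. Verdict: this is Chu-Vandermonde (I2) (terminating 2F1 at x = 1 with n = 8, b = -1/4, c = -\frac{4}{3}). Exact value: \frac{58868017}{285212672}.

Key observation: from the first term \frac{1}{2}: the parameter 4/3 appears in both the upper and lower lists and cancels.
Ratio: r(k) = 1 * (k-8) (k-\frac{1}{4}) / [(k-\frac{4}{3}) (k+1)] ; factor over Q: parameters, x = 1, and C = \frac{1}{2}.


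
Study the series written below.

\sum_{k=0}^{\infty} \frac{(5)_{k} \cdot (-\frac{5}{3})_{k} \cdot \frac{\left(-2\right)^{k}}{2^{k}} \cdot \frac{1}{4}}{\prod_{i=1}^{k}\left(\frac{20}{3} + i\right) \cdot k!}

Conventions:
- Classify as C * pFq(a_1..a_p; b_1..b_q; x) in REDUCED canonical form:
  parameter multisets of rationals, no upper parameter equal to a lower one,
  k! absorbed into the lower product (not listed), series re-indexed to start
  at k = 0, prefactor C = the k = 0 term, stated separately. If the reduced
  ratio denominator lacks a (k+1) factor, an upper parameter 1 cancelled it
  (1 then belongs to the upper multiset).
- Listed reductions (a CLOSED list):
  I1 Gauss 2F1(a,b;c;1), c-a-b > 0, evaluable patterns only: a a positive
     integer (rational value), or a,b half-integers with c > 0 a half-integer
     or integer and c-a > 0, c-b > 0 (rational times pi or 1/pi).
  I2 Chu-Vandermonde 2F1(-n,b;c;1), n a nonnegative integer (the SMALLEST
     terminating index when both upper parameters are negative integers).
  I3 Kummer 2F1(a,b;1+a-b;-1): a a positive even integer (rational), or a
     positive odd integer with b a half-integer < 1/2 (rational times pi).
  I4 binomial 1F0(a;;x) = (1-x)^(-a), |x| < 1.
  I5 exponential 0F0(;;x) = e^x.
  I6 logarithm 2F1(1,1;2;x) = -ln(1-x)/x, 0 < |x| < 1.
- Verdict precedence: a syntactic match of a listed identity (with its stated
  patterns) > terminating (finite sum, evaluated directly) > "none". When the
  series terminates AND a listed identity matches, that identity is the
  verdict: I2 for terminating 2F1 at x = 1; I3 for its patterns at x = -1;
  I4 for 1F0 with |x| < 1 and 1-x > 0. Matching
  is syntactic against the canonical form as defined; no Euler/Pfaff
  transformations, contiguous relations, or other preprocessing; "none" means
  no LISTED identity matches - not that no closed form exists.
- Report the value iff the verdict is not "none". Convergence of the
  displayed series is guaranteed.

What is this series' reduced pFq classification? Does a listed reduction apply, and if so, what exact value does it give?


x = -1 here; the reduced form reads 2F1, upper {-\frac{5}{3}, 5}, lower {\frac{23}{3}}, C = \frac{1}{4}. Verdict: none - at argument -1 the multisets {-\frac{5}{3}, 5} ; {\frac{23}{3}} match no listed identity.

Structural cue: t_0 = \frac{1}{4} here, and the lower running product (C = 1/4, x = -1) is a rising factorial.
Term ratio: r(k) = -1 * (k-\frac{5}{3}) (k+5) / [(k+\frac{23}{3}) (k+1)] - rational in k. x = -1; t_0 = \frac{1}{4}; negate the roots.


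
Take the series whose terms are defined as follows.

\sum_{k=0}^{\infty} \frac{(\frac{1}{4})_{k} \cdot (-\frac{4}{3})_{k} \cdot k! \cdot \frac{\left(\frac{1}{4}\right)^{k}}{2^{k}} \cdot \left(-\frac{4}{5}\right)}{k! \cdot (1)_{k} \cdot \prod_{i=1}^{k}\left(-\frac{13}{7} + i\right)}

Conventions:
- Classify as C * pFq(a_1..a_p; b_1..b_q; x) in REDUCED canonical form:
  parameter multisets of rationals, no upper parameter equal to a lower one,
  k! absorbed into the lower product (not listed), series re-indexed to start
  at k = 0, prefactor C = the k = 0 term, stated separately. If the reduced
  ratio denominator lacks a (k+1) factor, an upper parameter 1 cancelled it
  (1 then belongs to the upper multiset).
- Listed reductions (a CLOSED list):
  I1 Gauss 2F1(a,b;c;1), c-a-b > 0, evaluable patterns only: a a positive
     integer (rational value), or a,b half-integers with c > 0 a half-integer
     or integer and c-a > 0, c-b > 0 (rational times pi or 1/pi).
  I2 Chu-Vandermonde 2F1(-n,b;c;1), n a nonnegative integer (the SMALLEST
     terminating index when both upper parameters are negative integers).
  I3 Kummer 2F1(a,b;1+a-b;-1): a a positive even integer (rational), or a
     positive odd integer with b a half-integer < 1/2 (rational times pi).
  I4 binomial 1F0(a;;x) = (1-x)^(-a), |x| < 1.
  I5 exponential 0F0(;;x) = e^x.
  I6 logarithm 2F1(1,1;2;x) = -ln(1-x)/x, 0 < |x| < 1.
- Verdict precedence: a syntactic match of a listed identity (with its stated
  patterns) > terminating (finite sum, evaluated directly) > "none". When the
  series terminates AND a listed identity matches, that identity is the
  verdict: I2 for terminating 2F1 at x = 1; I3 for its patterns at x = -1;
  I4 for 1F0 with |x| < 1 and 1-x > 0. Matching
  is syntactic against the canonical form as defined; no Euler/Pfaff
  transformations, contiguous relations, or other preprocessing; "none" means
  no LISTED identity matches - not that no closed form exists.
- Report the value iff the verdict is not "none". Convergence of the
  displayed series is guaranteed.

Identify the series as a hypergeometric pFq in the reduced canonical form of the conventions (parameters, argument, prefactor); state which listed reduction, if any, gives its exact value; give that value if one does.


First insight: t_0 = -\frac{4}{5} here, and the lower running product (C = -4/5) is a rising factorial.
Consecutive-term ratio: r(k) = \frac{1}{8} * (k-\frac{4}{3}) (k+\frac{1}{4}) / [(k-\frac{6}{7}) (k+1)] - rational in k. x = \frac{1}{8}; t_0 = -\frac{4}{5}; negate the roots.

x = \frac{1}{8} here; the reduced form reads 2F1, upper {-\frac{4}{3}, \frac{1}{4}}, lower {-\frac{6}{7}}, C = -\frac{4}{5}. Verdict: none (x = \frac{1}{8}): each listed identity misses the multisets {-\frac{4}{3}, \frac{1}{4}} ; {-\frac{6}{7}}.


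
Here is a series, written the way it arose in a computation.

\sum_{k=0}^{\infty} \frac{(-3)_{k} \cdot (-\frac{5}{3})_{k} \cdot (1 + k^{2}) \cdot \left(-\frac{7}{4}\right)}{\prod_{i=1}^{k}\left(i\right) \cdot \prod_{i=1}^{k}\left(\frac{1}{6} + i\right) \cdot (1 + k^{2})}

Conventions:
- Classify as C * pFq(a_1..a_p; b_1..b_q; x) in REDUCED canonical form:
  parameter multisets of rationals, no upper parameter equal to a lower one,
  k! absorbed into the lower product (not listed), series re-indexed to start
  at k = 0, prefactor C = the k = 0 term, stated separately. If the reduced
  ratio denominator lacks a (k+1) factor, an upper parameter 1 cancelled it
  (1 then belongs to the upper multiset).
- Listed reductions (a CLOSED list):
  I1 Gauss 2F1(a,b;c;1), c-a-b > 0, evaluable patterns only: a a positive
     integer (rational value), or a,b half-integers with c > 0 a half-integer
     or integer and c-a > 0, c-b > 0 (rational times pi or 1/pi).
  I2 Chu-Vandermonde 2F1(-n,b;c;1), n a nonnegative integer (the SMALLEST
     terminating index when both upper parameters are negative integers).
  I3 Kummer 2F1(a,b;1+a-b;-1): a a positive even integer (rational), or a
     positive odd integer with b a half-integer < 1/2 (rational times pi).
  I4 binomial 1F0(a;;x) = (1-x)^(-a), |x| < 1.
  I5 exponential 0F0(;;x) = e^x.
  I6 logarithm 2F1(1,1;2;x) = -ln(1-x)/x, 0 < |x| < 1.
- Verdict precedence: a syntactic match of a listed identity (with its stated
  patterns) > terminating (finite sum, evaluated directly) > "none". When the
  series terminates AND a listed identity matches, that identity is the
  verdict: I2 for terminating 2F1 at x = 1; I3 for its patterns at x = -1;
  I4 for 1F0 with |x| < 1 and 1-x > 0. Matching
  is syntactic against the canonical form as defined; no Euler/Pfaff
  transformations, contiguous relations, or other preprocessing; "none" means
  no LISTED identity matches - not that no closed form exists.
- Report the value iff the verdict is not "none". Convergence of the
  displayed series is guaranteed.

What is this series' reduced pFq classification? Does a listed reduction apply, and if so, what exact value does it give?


Classification (C = -\frac{7}{4}): 2F1 with upper {-3, -\frac{5}{3}}, lower {\frac{7}{6}}, argument x = 1. Verdict: Vandermonde's identity (I2) applies (terminating 2F1 at x = 1 with n = 3, b = -5/3, c = \frac{7}{6}). Hence: -\frac{11339}{988}.

First insight: from the first term -\frac{7}{4}: the lower running product (prefactor -7/4) is a rising factorial.
Step ratio: r(k) = 1 * (k-3) (k-\frac{5}{3}) / [(k+\frac{7}{6}) (k+1)] - rational in k, leading ratio 1; with t_0 = -\frac{7}{4}, classification follows.


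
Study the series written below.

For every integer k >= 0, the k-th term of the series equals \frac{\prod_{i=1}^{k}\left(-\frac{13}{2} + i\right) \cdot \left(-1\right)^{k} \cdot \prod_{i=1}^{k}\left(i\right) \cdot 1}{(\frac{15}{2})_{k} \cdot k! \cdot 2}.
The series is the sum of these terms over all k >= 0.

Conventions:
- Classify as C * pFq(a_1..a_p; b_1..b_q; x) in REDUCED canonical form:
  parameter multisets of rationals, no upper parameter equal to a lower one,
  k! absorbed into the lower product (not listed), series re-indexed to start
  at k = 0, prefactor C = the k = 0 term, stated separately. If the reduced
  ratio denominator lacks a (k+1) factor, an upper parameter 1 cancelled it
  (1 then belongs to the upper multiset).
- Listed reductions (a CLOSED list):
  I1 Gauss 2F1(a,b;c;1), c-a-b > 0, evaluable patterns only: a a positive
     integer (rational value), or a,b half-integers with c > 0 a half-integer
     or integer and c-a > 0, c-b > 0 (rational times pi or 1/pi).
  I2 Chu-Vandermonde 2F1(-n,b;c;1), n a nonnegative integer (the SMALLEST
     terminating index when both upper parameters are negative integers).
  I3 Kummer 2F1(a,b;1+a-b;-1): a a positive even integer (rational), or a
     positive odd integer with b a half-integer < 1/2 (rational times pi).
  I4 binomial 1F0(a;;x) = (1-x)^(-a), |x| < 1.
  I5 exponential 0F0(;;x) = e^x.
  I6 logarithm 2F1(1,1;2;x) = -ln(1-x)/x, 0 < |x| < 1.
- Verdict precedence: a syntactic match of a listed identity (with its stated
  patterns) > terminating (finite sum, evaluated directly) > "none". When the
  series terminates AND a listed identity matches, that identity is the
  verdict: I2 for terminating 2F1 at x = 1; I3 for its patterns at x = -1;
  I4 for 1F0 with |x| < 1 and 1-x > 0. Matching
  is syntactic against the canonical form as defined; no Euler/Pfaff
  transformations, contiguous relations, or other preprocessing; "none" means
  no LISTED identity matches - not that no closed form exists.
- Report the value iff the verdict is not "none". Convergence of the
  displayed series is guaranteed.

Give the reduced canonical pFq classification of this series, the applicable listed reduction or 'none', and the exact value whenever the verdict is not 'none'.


The series (x = -1) is 2F1: upper {-\frac{11}{2}, 1}, lower {\frac{15}{2}}, prefactor \frac{1}{2}. Verdict at x = -1: Kummer (I3) matches (x = -1; c = \frac{15}{2} equals 1+a-b for upper {-\frac{11}{2}, 1}: listed pattern). Its exact value is \frac{3003}{8192} \cdot \pi.

First insight: with t_0 = \frac{1}{2}, the constant factors (prefactor 1/2) combine into one prefactor.
Step ratio: r(k) = -1 * (k-\frac{11}{2}) (k+1) / [(k+\frac{15}{2}) (k+1)] - rational; roots negated = parameters, x = -1, C = \frac{1}{2}.
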